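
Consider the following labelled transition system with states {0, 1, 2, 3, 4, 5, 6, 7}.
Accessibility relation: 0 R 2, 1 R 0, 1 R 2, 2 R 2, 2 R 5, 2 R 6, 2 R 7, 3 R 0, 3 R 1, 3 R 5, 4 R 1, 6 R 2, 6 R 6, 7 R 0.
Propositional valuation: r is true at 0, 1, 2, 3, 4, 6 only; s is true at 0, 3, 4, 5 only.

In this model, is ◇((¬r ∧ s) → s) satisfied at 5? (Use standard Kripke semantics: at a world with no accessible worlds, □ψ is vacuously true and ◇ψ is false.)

No

At 5: no accessible worlds, so ◇((¬r ∧ s) → s) is false.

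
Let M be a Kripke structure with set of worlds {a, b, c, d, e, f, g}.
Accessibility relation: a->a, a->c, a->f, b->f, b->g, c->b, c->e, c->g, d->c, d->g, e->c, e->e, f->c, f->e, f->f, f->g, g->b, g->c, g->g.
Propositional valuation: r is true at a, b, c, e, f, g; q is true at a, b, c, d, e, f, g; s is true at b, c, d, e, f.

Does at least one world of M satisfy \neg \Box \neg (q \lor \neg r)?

Recall that \Box ψ holds at a world iff ψ holds at every accessible world, and \Diamond ψ holds iff ψ holds at some accessible world.
Let φ = \neg \Box \neg (q \lor \neg r). Evaluate φ at each world:
  a (successors {a, c, f}): φ is true.
  b (successors {f, g}): φ is true.
  c (successors {b, e, g}): φ is true.
  d (successors {c, g}): φ is true.
  e (successors {c, e}): φ is true.
  f (successors {c, e, f, g}): φ is true.
  g (successors {b, c, g}): φ is true.
Detail at a (witness):
  At a: \Box \neg (q \lor \neg r) is false, so \neg \Box \neg (q \lor \neg r) is true.
    At a: \Box \neg (q \lor \neg r) requires \neg (q \lor \neg r) at every successor {a, c, f}.
      \neg (q \lor \neg r) fails at a, so \Box \neg (q \lor \neg r) is false at a.

Yes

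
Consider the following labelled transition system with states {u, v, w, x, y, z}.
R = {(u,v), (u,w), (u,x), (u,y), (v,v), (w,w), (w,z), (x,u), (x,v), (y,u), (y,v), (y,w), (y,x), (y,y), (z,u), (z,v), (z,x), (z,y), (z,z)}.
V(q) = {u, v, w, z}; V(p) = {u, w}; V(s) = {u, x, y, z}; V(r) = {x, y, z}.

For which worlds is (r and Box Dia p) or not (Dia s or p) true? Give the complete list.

v

Let φ = (r and Box Dia p) or not (Dia s or p). Evaluate φ at each world:
  u (successors {v, w, x, y}): φ is false.
  v (successors {v}): φ is true.
  w (successors {w, z}): φ is false.
  x (successors {u, v}): φ is false.
  y (successors {u, v, w, x, y}): φ is false.
  z (successors {u, v, x, y, z}): φ is false.
For instance, at u:
  At u: r and Box Dia p is false, not (Dia s or p) is false, so (r and Box Dia p) or not (Dia s or p) is false.
    At u: r is false, Box Dia p is false, so r and Box Dia p is false.
      At u: Box Dia p requires Dia p at every successor {v, w, x, y}.
        Dia p fails at v, so Box Dia p is false at u.
    At u: Dia s or p is true, so not (Dia s or p) is false.
      At u: Dia s is true, p is true, so Dia s or p is true.
Satisfying worlds: {v}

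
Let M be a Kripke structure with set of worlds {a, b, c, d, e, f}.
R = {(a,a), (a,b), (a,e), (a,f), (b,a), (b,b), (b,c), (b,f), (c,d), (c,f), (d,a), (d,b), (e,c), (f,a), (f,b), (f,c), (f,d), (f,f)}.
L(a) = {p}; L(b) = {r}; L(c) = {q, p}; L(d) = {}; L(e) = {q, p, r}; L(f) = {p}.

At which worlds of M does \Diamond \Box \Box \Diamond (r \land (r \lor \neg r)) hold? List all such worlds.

Recall that \Box ψ holds at a world iff ψ holds at every accessible world, and \Diamond ψ holds iff ψ holds at some accessible world.
Let φ = \Diamond \Box \Box \Diamond (r \land (r \lor \neg r)). Evaluate φ at each world:
  a (successors {a, b, e, f}): φ is true.
  b (successors {a, b, c, f}): φ is false.
  c (successors {d, f}): φ is false.
  d (successors {a, b}): φ is false.
  e (successors {c}): φ is false.
  f (successors {a, b, c, d, f}): φ is false.
For instance, at c:
  At c: \Diamond \Box \Box \Diamond (r \land (r \lor \neg r)) requires \Box \Box \Diamond (r \land (r \lor \neg r)) at some successor in {d, f}.
    At d: \Box \Box \Diamond (r \land (r \lor \neg r)) is false.
    At f: \Box \Box \Diamond (r \land (r \lor \neg r)) is false.
  So \Diamond \Box \Box \Diamond (r \land (r \lor \neg r)) is false at c.
Satisfying worlds: {a}

a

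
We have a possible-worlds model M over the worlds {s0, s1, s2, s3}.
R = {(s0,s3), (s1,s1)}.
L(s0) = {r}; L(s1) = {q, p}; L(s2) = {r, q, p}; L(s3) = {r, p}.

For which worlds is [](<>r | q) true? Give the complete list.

Let φ = [](<>r | q). Evaluate φ at each world:
  s0 (successors {s3}): φ is false.
  s1 (successors {s1}): φ is true.
  s2 (successors ∅): φ is true.
  s3 (successors ∅): φ is true.
For instance, at s1:
  At s1: [](<>r | q) requires <>r | q at every successor {s1}.
      At s1: <>r is false, q is true, so <>r | q is true.
  So [](<>r | q) is true at s1.
Satisfying worlds: {s1, s2, s3}

s1, s2, s3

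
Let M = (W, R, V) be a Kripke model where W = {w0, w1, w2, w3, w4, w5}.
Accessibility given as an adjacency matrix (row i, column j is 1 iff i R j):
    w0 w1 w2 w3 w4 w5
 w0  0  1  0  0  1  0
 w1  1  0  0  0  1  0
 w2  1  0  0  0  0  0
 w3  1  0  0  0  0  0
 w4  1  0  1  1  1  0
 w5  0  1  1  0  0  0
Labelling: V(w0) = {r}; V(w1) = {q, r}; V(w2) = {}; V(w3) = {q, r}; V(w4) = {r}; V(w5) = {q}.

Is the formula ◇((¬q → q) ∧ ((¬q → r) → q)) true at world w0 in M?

Recall that ◇ψ holds at a world iff ψ holds at some accessible world.
At w0: ◇((¬q → q) ∧ ((¬q → r) → q)) requires (¬q → q) ∧ ((¬q → r) → q) at some successor in {w1, w4}.
  (¬q → q) ∧ ((¬q → r) → q) holds at w1, so ◇((¬q → q) ∧ ((¬q → r) → q)) is true at w0.

Yes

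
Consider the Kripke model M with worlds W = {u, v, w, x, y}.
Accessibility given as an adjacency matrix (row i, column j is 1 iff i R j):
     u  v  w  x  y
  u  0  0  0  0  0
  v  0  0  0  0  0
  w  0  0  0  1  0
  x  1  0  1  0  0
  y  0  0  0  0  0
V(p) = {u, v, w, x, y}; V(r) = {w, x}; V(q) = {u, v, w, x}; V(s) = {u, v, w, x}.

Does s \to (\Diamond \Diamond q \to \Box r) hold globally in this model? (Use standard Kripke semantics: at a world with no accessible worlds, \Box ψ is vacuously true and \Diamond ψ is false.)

No

Let φ = s \to (\Diamond \Diamond q \to \Box r). Evaluate φ at each world:
  u (successors ∅): φ is true.
  v (successors ∅): φ is true.
  w (successors {x}): φ is true.
  x (successors {u, w}): φ is false.
  y (successors ∅): φ is true.
Detail at x (counterexample):
  At x: s is true, \Diamond \Diamond q \to \Box r is false, so s \to (\Diamond \Diamond q \to \Box r) is false.
    At x: \Diamond \Diamond q is true, \Box r is false, so \Diamond \Diamond q \to \Box r is false.
      At x: \Diamond \Diamond q requires \Diamond q at some successor in {u, w}.
        \Diamond q holds at w, so \Diamond \Diamond q is true at x.
      At x: \Box r requires r at every successor {u, w}.
        r fails at u, so \Box r is false at x.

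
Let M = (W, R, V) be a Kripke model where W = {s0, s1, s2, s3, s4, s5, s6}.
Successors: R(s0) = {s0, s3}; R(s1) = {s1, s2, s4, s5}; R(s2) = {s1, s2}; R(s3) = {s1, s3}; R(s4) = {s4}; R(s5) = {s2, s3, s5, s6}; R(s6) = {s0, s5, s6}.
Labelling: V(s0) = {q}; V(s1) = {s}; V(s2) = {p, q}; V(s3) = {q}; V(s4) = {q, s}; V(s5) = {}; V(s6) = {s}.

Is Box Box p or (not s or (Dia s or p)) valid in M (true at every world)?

Yes

Let φ = Box Box p or (not s or (Dia s or p)). Evaluate φ at each world:
  s0 (successors {s0, s3}): φ is true.
  s1 (successors {s1, s2, s4, s5}): φ is true.
  s2 (successors {s1, s2}): φ is true.
  s3 (successors {s1, s3}): φ is true.
  s4 (successors {s4}): φ is true.
  s5 (successors {s2, s3, s5, s6}): φ is true.
  s6 (successors {s0, s5, s6}): φ is true.
For instance, at s3:
  At s3: Box Box p is false, not s or (Dia s or p) is true, so Box Box p or (not s or (Dia s or p)) is true.
    At s3: Box Box p requires Box p at every successor {s1, s3}.
      Box p fails at s1, so Box Box p is false at s3.
    At s3: not s is true, Dia s or p is true, so not s or (Dia s or p) is true.
      At s3: Dia s is true, p is false, so Dia s or p is true.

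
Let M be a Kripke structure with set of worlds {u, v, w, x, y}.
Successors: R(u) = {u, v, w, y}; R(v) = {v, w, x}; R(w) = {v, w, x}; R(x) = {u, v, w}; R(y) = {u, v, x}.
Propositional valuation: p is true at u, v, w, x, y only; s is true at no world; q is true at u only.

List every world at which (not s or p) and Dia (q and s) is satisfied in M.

Let φ = (not s or p) and Dia (q and s). Evaluate φ at each world:
  u (successors {u, v, w, y}): φ is false.
  v (successors {v, w, x}): φ is false.
  w (successors {v, w, x}): φ is false.
  x (successors {u, v, w}): φ is false.
  y (successors {u, v, x}): φ is false.
For instance, at w:
  At w: not s or p is true, Dia (q and s) is false, so (not s or p) and Dia (q and s) is false.
    At w: Dia (q and s) requires q and s at some successor in {v, w, x}.
      At v: q and s is false.
      At w: q and s is false.
      At x: q and s is false.
    So Dia (q and s) is false at w.
Satisfying worlds: none.

none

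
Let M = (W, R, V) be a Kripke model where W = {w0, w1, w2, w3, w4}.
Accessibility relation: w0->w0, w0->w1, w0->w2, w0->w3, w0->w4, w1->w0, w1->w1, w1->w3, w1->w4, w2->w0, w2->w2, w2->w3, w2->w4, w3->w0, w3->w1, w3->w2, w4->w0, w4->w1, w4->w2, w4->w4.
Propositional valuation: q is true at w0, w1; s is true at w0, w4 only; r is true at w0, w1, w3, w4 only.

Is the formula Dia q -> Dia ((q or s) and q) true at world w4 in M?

Yes

Recall that Dia ψ holds at a world iff ψ holds at some accessible world.
At w4: Dia q is true, Dia ((q or s) and q) is true, so Dia q -> Dia ((q or s) and q) is true.
  At w4: Dia q requires q at some successor in {w0, w1, w2, w4}.
    q holds at w0, so Dia q is true at w4.
  At w4: Dia ((q or s) and q) requires (q or s) and q at some successor in {w0, w1, w2, w4}.
    (q or s) and q holds at w0, so Dia ((q or s) and q) is true at w4.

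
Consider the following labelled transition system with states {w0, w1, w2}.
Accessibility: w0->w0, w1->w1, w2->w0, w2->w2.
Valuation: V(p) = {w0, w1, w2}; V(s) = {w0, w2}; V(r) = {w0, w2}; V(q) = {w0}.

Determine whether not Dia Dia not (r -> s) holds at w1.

Recall that Dia ψ holds at a world iff ψ holds at some accessible world.
At w1: Dia Dia not (r -> s) is false, so not Dia Dia not (r -> s) is true.
  At w1: Dia Dia not (r -> s) requires Dia not (r -> s) at some successor in {w1}.
    At w1: Dia not (r -> s) is false.
  So Dia Dia not (r -> s) is false at w1.

Yes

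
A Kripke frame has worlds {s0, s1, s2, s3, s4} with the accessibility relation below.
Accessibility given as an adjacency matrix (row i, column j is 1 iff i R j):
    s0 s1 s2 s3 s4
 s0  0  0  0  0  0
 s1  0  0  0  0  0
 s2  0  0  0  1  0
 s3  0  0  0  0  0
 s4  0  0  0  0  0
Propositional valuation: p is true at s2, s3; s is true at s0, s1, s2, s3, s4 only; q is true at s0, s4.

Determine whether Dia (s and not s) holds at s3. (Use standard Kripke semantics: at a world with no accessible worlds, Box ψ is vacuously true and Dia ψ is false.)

No

At s3: no accessible worlds, so Dia (s and not s) is false.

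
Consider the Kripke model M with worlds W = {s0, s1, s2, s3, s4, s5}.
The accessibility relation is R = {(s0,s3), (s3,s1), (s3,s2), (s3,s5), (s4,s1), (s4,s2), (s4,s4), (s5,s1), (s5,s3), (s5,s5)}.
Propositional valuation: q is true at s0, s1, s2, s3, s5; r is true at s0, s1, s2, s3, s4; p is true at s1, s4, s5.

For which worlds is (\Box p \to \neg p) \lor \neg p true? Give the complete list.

s0, s2, s3, s4, s5

Let φ = (\Box p \to \neg p) \lor \neg p. Evaluate φ at each world:
  s0 (successors {s3}): φ is true.
  s1 (successors ∅): φ is false.
  s2 (successors ∅): φ is true.
  s3 (successors {s1, s2, s5}): φ is true.
  s4 (successors {s1, s2, s4}): φ is true.
  s5 (successors {s1, s3, s5}): φ is true.
For instance, at s0:
  At s0: \Box p \to \neg p is true, \neg p is true, so (\Box p \to \neg p) \lor \neg p is true.
    At s0: \Box p is false, \neg p is true, so \Box p \to \neg p is true.
      At s0: \Box p requires p at every successor {s3}.
        p fails at s3, so \Box p is false at s0.
Satisfying worlds: {s0, s2, s3, s4, s5}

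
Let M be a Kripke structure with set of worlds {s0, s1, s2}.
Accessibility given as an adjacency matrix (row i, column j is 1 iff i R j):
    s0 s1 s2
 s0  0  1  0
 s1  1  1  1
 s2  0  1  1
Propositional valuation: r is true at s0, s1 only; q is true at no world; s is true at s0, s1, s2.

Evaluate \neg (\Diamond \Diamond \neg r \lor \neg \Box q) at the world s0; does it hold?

At s0: \Diamond \Diamond \neg r \lor \neg \Box q is true, so \neg (\Diamond \Diamond \neg r \lor \neg \Box q) is false.
  At s0: \Diamond \Diamond \neg r is true, \neg \Box q is true, so \Diamond \Diamond \neg r \lor \neg \Box q is true.
    At s0: \Diamond \Diamond \neg r requires \Diamond \neg r at some successor in {s1}.
      \Diamond \neg r holds at s1, so \Diamond \Diamond \neg r is true at s0.
    At s0: \Box q is false, so \neg \Box q is true.
      At s0: \Box q requires q at every successor {s1}.
        q fails at s1, so \Box q is false at s0.

No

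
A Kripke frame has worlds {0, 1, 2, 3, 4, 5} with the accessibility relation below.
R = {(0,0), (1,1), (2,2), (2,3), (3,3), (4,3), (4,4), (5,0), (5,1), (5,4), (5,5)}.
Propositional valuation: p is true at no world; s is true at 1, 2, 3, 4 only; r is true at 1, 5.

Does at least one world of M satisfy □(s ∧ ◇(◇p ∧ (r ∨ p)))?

Let φ = □(s ∧ ◇(◇p ∧ (r ∨ p))). Evaluate φ at each world:
  0 (successors {0}): φ is false.
  1 (successors {1}): φ is false.
  2 (successors {2, 3}): φ is false.
  3 (successors {3}): φ is false.
  4 (successors {3, 4}): φ is false.
  5 (successors {0, 1, 4, 5}): φ is false.
For instance, at 1:
  At 1: □(s ∧ ◇(◇p ∧ (r ∨ p))) requires s ∧ ◇(◇p ∧ (r ∨ p)) at every successor {1}.
    s ∧ ◇(◇p ∧ (r ∨ p)) fails at 1, so □(s ∧ ◇(◇p ∧ (r ∨ p))) is false at 1.
      At 1: s is true, ◇(◇p ∧ (r ∨ p)) is false, so s ∧ ◇(◇p ∧ (r ∨ p)) is false.

No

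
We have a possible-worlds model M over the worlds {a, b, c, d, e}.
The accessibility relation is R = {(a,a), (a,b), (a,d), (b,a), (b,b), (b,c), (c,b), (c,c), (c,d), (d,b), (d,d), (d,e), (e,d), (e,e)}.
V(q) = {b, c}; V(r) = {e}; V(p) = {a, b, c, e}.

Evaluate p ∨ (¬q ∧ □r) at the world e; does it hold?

Yes

At e: p is true, ¬q ∧ □r is false, so p ∨ (¬q ∧ □r) is true.
  At e: ¬q is true, □r is false, so ¬q ∧ □r is false.
    At e: □r requires r at every successor {d, e}.
      r fails at d, so □r is false at e.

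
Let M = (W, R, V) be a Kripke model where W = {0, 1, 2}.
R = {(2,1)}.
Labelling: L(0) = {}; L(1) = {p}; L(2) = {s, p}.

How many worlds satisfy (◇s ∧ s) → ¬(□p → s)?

Let φ = (◇s ∧ s) → ¬(□p → s). Evaluate φ at each world:
  0 (successors ∅): φ is true.
  1 (successors ∅): φ is true.
  2 (successors {1}): φ is true.
For instance, at 2:
  At 2: ◇s ∧ s is false, ¬(□p → s) is false, so (◇s ∧ s) → ¬(□p → s) is true.
    At 2: ◇s is false, s is true, so ◇s ∧ s is false.
      At 2: ◇s requires s at some successor in {1}.
        At 1: s is false.
      So ◇s is false at 2.
    At 2: □p → s is true, so ¬(□p → s) is false.
      At 2: □p is true, s is true, so □p → s is true.
Satisfying worlds: {0, 1, 2}

3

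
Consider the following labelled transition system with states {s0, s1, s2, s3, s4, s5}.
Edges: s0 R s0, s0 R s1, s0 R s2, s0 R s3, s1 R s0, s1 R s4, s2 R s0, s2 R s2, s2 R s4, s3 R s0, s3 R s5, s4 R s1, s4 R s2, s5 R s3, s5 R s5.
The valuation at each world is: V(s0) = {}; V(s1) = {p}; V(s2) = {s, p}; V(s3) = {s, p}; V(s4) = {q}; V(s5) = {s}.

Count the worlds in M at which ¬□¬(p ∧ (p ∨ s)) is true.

4

Let φ = ¬□¬(p ∧ (p ∨ s)). Evaluate φ at each world:
  s0 (successors {s0, s1, s2, s3}): φ is true.
  s1 (successors {s0, s4}): φ is false.
  s2 (successors {s0, s2, s4}): φ is true.
  s3 (successors {s0, s5}): φ is false.
  s4 (successors {s1, s2}): φ is true.
  s5 (successors {s3, s5}): φ is true.
For instance, at s4:
  At s4: □¬(p ∧ (p ∨ s)) is false, so ¬□¬(p ∧ (p ∨ s)) is true.
    At s4: □¬(p ∧ (p ∨ s)) requires ¬(p ∧ (p ∨ s)) at every successor {s1, s2}.
      ¬(p ∧ (p ∨ s)) fails at s1, so □¬(p ∧ (p ∨ s)) is false at s4.
Satisfying worlds: {s0, s2, s4, s5}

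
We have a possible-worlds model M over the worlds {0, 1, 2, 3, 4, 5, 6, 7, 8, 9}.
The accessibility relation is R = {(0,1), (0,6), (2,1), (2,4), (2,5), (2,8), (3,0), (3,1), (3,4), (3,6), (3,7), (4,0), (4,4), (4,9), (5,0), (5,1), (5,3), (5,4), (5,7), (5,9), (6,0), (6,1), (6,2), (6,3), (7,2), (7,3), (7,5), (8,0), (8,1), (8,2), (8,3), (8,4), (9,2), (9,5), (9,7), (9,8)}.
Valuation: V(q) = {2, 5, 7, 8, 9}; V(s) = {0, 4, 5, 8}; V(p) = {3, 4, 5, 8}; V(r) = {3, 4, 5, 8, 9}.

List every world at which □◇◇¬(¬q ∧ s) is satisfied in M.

Let φ = □◇◇¬(¬q ∧ s). Evaluate φ at each world:
  0 (successors {1, 6}): φ is false.
  1 (successors ∅): φ is true.
  2 (successors {1, 4, 5, 8}): φ is false.
  3 (successors {0, 1, 4, 6, 7}): φ is false.
  4 (successors {0, 4, 9}): φ is true.
  5 (successors {0, 1, 3, 4, 7, 9}): φ is false.
  6 (successors {0, 1, 2, 3}): φ is false.
  7 (successors {2, 3, 5}): φ is true.
  8 (successors {0, 1, 2, 3, 4}): φ is false.
  9 (successors {2, 5, 7, 8}): φ is true.
For instance, at 9:
  At 9: □◇◇¬(¬q ∧ s) requires ◇◇¬(¬q ∧ s) at every successor {2, 5, 7, 8}.
    At 2: ◇◇¬(¬q ∧ s) is true.
    At 5: ◇◇¬(¬q ∧ s) is true.
    At 7: ◇◇¬(¬q ∧ s) is true.
    At 8: ◇◇¬(¬q ∧ s) is true.
  So □◇◇¬(¬q ∧ s) is true at 9.
Satisfying worlds: {1, 4, 7, 9}

1, 4, 7, 9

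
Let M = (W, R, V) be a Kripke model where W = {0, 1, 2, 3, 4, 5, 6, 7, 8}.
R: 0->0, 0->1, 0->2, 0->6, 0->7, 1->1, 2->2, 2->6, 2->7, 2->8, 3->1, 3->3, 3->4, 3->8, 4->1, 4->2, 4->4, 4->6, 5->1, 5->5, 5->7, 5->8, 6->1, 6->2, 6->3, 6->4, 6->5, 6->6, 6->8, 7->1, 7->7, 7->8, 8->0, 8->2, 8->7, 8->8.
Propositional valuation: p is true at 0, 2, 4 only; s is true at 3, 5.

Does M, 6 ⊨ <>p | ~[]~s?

At 6: <>p is true, ~[]~s is true, so <>p | ~[]~s is true.
  At 6: <>p requires p at some successor in {1, 2, 3, 4, 5, 6, 8}.
    p holds at 2, so <>p is true at 6.
  At 6: []~s is false, so ~[]~s is true.
    At 6: []~s requires ~s at every successor {1, 2, 3, 4, 5, 6, 8}.
      ~s fails at 3, so []~s is false at 6.

Yes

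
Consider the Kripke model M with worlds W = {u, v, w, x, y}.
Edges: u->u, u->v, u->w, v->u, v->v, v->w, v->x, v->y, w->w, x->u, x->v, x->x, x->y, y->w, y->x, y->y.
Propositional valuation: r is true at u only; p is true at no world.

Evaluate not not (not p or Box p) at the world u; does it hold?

Yes

At u: not (not p or Box p) is false, so not not (not p or Box p) is true.
  At u: not p or Box p is true, so not (not p or Box p) is false.
    At u: not p is true, Box p is false, so not p or Box p is true.
      At u: Box p requires p at every successor {u, v, w}.
        p fails at u, so Box p is false at u.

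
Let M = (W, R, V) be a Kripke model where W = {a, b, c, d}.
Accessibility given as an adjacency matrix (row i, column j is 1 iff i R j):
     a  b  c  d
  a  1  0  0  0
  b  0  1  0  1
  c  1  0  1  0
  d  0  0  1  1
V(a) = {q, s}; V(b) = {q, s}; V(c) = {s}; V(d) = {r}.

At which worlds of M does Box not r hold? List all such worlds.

a, c

Let φ = Box not r. Evaluate φ at each world:
  a (successors {a}): φ is true.
  b (successors {b, d}): φ is false.
  c (successors {a, c}): φ is true.
  d (successors {c, d}): φ is false.
For instance, at c:
  At c: Box not r requires not r at every successor {a, c}.
    At a: not r is true.
    At c: not r is true.
  So Box not r is true at c.
Satisfying worlds: {a, c}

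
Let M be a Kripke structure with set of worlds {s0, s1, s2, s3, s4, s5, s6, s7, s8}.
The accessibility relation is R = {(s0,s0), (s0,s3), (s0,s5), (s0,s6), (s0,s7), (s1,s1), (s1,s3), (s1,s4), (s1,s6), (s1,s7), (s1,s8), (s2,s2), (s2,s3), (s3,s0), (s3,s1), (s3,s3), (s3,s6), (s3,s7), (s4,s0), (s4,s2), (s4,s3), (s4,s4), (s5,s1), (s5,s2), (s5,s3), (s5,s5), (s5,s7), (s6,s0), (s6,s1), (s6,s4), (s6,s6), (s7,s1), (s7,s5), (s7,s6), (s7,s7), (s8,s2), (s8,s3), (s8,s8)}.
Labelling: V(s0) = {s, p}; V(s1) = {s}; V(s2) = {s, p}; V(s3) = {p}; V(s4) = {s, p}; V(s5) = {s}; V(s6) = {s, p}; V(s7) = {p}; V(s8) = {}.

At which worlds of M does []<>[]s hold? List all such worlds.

Let φ = []<>[]s. Evaluate φ at each world:
  s0 (successors {s0, s3, s5, s6, s7}): φ is false.
  s1 (successors {s1, s3, s4, s6, s7, s8}): φ is false.
  s2 (successors {s2, s3}): φ is false.
  s3 (successors {s0, s1, s3, s6, s7}): φ is true.
  s4 (successors {s0, s2, s3, s4}): φ is false.
  s5 (successors {s1, s2, s3, s5, s7}): φ is false.
  s6 (successors {s0, s1, s4, s6}): φ is false.
  s7 (successors {s1, s5, s6, s7}): φ is false.
  s8 (successors {s2, s3, s8}): φ is false.
For instance, at s6:
  At s6: []<>[]s requires <>[]s at every successor {s0, s1, s4, s6}.
    <>[]s fails at s4, so []<>[]s is false at s6.
      At s4: <>[]s requires []s at some successor in {s0, s2, s3, s4}.
        At s0: []s is false.
        At s2: []s is false.
        At s3: []s is false.
        At s4: []s is false.
      So <>[]s is false at s4.
Satisfying worlds: {s3}

s3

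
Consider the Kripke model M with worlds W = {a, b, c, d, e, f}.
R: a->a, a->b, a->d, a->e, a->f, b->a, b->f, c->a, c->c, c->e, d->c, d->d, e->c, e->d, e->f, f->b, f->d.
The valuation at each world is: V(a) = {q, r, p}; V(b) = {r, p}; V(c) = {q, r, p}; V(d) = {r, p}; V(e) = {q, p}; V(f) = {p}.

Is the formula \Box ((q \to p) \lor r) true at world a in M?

At a: \Box ((q \to p) \lor r) requires (q \to p) \lor r at every successor {a, b, d, e, f}.
  At a: (q \to p) \lor r is true.
  At b: (q \to p) \lor r is true.
  At d: (q \to p) \lor r is true.
  At e: (q \to p) \lor r is true.
  At f: (q \to p) \lor r is true.
So \Box ((q \to p) \lor r) is true at a.

Yes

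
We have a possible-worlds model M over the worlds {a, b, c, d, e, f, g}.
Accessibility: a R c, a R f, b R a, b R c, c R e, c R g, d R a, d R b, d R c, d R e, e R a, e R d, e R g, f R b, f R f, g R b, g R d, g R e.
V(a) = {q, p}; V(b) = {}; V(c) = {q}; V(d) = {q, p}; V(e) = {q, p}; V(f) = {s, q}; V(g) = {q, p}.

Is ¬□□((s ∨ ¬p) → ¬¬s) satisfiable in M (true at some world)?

Let φ = ¬□□((s ∨ ¬p) → ¬¬s). Evaluate φ at each world:
  a (successors {c, f}): φ is true.
  b (successors {a, c}): φ is true.
  c (successors {e, g}): φ is true.
  d (successors {a, b, c, e}): φ is true.
  e (successors {a, d, g}): φ is true.
  f (successors {b, f}): φ is true.
  g (successors {b, d, e}): φ is true.
Detail at a (witness):
  At a: □□((s ∨ ¬p) → ¬¬s) is false, so ¬□□((s ∨ ¬p) → ¬¬s) is true.
    At a: □□((s ∨ ¬p) → ¬¬s) requires □((s ∨ ¬p) → ¬¬s) at every successor {c, f}.
      □((s ∨ ¬p) → ¬¬s) fails at f, so □□((s ∨ ¬p) → ¬¬s) is false at a.

Yes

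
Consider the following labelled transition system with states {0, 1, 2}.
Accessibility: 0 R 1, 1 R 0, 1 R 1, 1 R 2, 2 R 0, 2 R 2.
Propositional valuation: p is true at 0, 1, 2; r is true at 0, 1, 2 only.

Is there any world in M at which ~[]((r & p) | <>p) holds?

Let φ = ~[]((r & p) | <>p). Evaluate φ at each world:
  0 (successors {1}): φ is false.
  1 (successors {0, 1, 2}): φ is false.
  2 (successors {0, 2}): φ is false.
For instance, at 2:
  At 2: []((r & p) | <>p) is true, so ~[]((r & p) | <>p) is false.
    At 2: []((r & p) | <>p) requires (r & p) | <>p at every successor {0, 2}.
      At 0: (r & p) | <>p is true.
      At 2: (r & p) | <>p is true.
    So []((r & p) | <>p) is true at 2.

No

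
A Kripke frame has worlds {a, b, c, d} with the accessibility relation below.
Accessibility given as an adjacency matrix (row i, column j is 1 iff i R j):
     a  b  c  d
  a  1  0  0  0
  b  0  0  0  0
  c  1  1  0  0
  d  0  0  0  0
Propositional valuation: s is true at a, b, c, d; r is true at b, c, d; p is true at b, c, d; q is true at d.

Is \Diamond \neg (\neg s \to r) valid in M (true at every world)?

Recall that \Diamond ψ holds at a world iff ψ holds at some accessible world.
Let φ = \Diamond \neg (\neg s \to r). Evaluate φ at each world:
  a (successors {a}): φ is false.
  b (successors ∅): φ is false.
  c (successors {a, b}): φ is false.
  d (successors ∅): φ is false.
Detail at a (counterexample):
  At a: \Diamond \neg (\neg s \to r) requires \neg (\neg s \to r) at some successor in {a}.
    At a: \neg (\neg s \to r) is false.
  So \Diamond \neg (\neg s \to r) is false at a.

No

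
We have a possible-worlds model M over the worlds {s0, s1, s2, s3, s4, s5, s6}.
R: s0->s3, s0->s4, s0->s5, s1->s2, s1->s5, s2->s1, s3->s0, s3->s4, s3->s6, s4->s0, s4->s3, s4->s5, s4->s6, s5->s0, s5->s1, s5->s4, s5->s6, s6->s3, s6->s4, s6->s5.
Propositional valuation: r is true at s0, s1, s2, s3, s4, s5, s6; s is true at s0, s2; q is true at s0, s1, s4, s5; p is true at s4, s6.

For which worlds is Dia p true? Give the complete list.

Let φ = Dia p. Evaluate φ at each world:
  s0 (successors {s3, s4, s5}): φ is true.
  s1 (successors {s2, s5}): φ is false.
  s2 (successors {s1}): φ is false.
  s3 (successors {s0, s4, s6}): φ is true.
  s4 (successors {s0, s3, s5, s6}): φ is true.
  s5 (successors {s0, s1, s4, s6}): φ is true.
  s6 (successors {s3, s4, s5}): φ is true.
For instance, at s0:
  At s0: Dia p requires p at some successor in {s3, s4, s5}.
    p holds at s4, so Dia p is true at s0.
Satisfying worlds: {s0, s3, s4, s5, s6}

s0, s3, s4, s5, s6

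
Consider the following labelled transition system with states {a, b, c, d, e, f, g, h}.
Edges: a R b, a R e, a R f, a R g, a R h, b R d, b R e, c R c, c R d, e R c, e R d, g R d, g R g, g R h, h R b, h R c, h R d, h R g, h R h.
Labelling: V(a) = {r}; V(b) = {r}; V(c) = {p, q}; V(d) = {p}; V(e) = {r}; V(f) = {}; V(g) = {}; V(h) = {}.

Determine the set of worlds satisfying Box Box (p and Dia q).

d, f

Recall that Box ψ holds at a world iff ψ holds at every accessible world, and Dia ψ holds iff ψ holds at some accessible world.
Let φ = Box Box (p and Dia q). Evaluate φ at each world:
  a (successors {b, e, f, g, h}): φ is false.
  b (successors {d, e}): φ is false.
  c (successors {c, d}): φ is false.
  d (successors ∅): φ is true.
  e (successors {c, d}): φ is false.
  f (successors ∅): φ is true.
  g (successors {d, g, h}): φ is false.
  h (successors {b, c, d, g, h}): φ is false.
For instance, at g:
  At g: Box Box (p and Dia q) requires Box (p and Dia q) at every successor {d, g, h}.
    Box (p and Dia q) fails at g, so Box Box (p and Dia q) is false at g.
      At g: Box (p and Dia q) requires p and Dia q at every successor {d, g, h}.
        p and Dia q fails at d, so Box (p and Dia q) is false at g.
Satisfying worlds: {d, f}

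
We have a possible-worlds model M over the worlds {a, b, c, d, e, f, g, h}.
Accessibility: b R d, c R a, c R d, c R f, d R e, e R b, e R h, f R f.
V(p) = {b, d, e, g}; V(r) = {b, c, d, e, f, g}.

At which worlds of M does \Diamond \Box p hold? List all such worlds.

b, c, e

Let φ = \Diamond \Box p. Evaluate φ at each world:
  a (successors ∅): φ is false.
  b (successors {d}): φ is true.
  c (successors {a, d, f}): φ is true.
  d (successors {e}): φ is false.
  e (successors {b, h}): φ is true.
  f (successors {f}): φ is false.
  g (successors ∅): φ is false.
  h (successors ∅): φ is false.
For instance, at f:
  At f: \Diamond \Box p requires \Box p at some successor in {f}.
    At f: \Box p is false.
  So \Diamond \Box p is false at f.
Satisfying worlds: {b, c, e}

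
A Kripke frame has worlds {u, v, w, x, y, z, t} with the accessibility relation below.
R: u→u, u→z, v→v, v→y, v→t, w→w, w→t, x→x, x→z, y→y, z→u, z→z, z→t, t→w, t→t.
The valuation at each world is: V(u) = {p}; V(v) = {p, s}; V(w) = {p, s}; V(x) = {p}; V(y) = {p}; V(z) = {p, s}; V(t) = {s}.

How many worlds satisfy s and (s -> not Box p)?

Let φ = s and (s -> not Box p). Evaluate φ at each world:
  u (successors {u, z}): φ is false.
  v (successors {v, y, t}): φ is true.
  w (successors {w, t}): φ is true.
  x (successors {x, z}): φ is false.
  y (successors {y}): φ is false.
  z (successors {u, z, t}): φ is true.
  t (successors {w, t}): φ is true.
For instance, at u:
  At u: s is false, s -> not Box p is true, so s and (s -> not Box p) is false.
    At u: s is false, not Box p is false, so s -> not Box p is true.
      At u: Box p is true, so not Box p is false.
Satisfying worlds: {v, w, z, t}

4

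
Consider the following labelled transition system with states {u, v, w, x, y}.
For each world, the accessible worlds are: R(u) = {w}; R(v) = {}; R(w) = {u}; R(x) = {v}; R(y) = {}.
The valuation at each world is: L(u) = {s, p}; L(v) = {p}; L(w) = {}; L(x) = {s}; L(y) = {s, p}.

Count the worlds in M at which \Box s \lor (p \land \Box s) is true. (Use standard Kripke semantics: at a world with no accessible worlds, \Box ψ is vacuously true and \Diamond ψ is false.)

Let φ = \Box s \lor (p \land \Box s). Evaluate φ at each world:
  u (successors {w}): φ is false.
  v (successors ∅): φ is true.
  w (successors {u}): φ is true.
  x (successors {v}): φ is false.
  y (successors ∅): φ is true.
For instance, at w:
  At w: \Box s is true, p \land \Box s is false, so \Box s \lor (p \land \Box s) is true.
    At w: \Box s requires s at every successor {u}.
      At u: s is true.
    So \Box s is true at w.
    At w: p is false, \Box s is true, so p \land \Box s is false.
      At w: \Box s requires s at every successor {u}.
        At u: s is true.
      So \Box s is true at w.
Satisfying worlds: {v, w, y}

3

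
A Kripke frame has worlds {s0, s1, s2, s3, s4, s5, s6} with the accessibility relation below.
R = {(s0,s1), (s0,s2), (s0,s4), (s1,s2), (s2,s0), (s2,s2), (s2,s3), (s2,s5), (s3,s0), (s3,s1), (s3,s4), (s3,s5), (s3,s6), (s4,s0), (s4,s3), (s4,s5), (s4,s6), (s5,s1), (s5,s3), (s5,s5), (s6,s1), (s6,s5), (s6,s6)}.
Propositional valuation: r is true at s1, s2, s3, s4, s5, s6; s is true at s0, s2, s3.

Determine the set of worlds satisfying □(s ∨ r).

s0, s1, s2, s3, s4, s5, s6

Let φ = □(s ∨ r). Evaluate φ at each world:
  s0 (successors {s1, s2, s4}): φ is true.
  s1 (successors {s2}): φ is true.
  s2 (successors {s0, s2, s3, s5}): φ is true.
  s3 (successors {s0, s1, s4, s5, s6}): φ is true.
  s4 (successors {s0, s3, s5, s6}): φ is true.
  s5 (successors {s1, s3, s5}): φ is true.
  s6 (successors {s1, s5, s6}): φ is true.
For instance, at s2:
  At s2: □(s ∨ r) requires s ∨ r at every successor {s0, s2, s3, s5}.
    At s0: s ∨ r is true.
    At s2: s ∨ r is true.
    At s3: s ∨ r is true.
    At s5: s ∨ r is true.
  So □(s ∨ r) is true at s2.
Satisfying worlds: {s0, s1, s2, s3, s4, s5, s6}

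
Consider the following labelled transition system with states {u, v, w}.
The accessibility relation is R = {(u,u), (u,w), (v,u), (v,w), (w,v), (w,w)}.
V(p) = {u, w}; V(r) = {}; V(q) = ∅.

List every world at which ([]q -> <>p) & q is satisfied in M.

Recall that []ψ holds at a world iff ψ holds at every accessible world, and <>ψ holds iff ψ holds at some accessible world.
Let φ = ([]q -> <>p) & q. Evaluate φ at each world:
  u (successors {u, w}): φ is false.
  v (successors {u, w}): φ is false.
  w (successors {v, w}): φ is false.
For instance, at w:
  At w: []q -> <>p is true, q is false, so ([]q -> <>p) & q is false.
    At w: []q is false, <>p is true, so []q -> <>p is true.
      At w: []q requires q at every successor {v, w}.
        q fails at v, so []q is false at w.
      At w: <>p requires p at some successor in {v, w}.
        p holds at w, so <>p is true at w.
Satisfying worlds: none.

none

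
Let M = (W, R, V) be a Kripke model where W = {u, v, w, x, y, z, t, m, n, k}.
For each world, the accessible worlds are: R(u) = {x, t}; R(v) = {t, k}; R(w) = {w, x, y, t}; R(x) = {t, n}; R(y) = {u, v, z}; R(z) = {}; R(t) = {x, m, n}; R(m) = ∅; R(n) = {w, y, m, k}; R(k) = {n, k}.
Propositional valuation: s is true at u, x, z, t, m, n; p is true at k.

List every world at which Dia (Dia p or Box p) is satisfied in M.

v, x, y, t, n, k

Let φ = Dia (Dia p or Box p). Evaluate φ at each world:
  u (successors {x, t}): φ is false.
  v (successors {t, k}): φ is true.
  w (successors {w, x, y, t}): φ is false.
  x (successors {t, n}): φ is true.
  y (successors {u, v, z}): φ is true.
  z (successors ∅): φ is false.
  t (successors {x, m, n}): φ is true.
  m (successors ∅): φ is false.
  n (successors {w, y, m, k}): φ is true.
  k (successors {n, k}): φ is true.
For instance, at k:
  At k: Dia (Dia p or Box p) requires Dia p or Box p at some successor in {n, k}.
    Dia p or Box p holds at n, so Dia (Dia p or Box p) is true at k.
      At n: Dia p is true, Box p is false, so Dia p or Box p is true.
Satisfying worlds: {v, x, y, t, n, k}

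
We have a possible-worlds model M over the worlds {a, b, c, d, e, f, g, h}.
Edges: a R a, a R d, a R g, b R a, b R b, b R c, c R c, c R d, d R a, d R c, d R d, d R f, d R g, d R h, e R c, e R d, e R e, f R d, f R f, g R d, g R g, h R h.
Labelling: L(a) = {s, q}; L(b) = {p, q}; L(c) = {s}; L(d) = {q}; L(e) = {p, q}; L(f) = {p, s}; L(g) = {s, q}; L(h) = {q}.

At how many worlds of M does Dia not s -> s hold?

4

Let φ = Dia not s -> s. Evaluate φ at each world:
  a (successors {a, d, g}): φ is true.
  b (successors {a, b, c}): φ is false.
  c (successors {c, d}): φ is true.
  d (successors {a, c, d, f, g, h}): φ is false.
  e (successors {c, d, e}): φ is false.
  f (successors {d, f}): φ is true.
  g (successors {d, g}): φ is true.
  h (successors {h}): φ is false.
For instance, at e:
  At e: Dia not s is true, s is false, so Dia not s -> s is false.
    At e: Dia not s requires not s at some successor in {c, d, e}.
      not s holds at d, so Dia not s is true at e.
Satisfying worlds: {a, c, f, g}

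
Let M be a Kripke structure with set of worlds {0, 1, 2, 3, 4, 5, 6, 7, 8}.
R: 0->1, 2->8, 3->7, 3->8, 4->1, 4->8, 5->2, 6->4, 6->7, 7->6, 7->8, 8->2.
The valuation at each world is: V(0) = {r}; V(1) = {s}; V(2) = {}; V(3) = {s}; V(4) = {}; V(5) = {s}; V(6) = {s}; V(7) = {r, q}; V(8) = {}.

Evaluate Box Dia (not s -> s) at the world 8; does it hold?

No

At 8: Box Dia (not s -> s) requires Dia (not s -> s) at every successor {2}.
  Dia (not s -> s) fails at 2, so Box Dia (not s -> s) is false at 8.
    At 2: Dia (not s -> s) requires not s -> s at some successor in {8}.
      At 8: not s -> s is false.
    So Dia (not s -> s) is false at 2.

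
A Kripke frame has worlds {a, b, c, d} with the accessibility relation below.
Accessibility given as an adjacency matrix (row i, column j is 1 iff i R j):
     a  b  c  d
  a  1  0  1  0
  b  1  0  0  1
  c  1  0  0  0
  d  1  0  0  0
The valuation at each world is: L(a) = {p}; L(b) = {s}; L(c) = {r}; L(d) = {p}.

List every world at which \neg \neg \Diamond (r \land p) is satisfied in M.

none

Let φ = \neg \neg \Diamond (r \land p). Evaluate φ at each world:
  a (successors {a, c}): φ is false.
  b (successors {a, d}): φ is false.
  c (successors {a}): φ is false.
  d (successors {a}): φ is false.
For instance, at b:
  At b: \neg \Diamond (r \land p) is true, so \neg \neg \Diamond (r \land p) is false.
    At b: \Diamond (r \land p) is false, so \neg \Diamond (r \land p) is true.
      At b: \Diamond (r \land p) requires r \land p at some successor in {a, d}.
        At a: r \land p is false.
        At d: r \land p is false.
      So \Diamond (r \land p) is false at b.
Satisfying worlds: none.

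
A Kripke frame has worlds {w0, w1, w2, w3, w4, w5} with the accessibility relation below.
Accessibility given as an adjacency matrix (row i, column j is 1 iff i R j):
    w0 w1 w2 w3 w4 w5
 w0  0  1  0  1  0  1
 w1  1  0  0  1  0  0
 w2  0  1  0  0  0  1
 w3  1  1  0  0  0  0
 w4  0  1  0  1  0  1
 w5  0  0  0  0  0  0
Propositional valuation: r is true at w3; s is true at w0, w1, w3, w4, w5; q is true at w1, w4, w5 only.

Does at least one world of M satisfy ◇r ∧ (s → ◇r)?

Yes

Recall that ◇ψ holds at a world iff ψ holds at some accessible world.
Let φ = ◇r ∧ (s → ◇r). Evaluate φ at each world:
  w0 (successors {w1, w3, w5}): φ is true.
  w1 (successors {w0, w3}): φ is true.
  w2 (successors {w1, w5}): φ is false.
  w3 (successors {w0, w1}): φ is false.
  w4 (successors {w1, w3, w5}): φ is true.
  w5 (successors ∅): φ is false.
Detail at w0 (witness):
  At w0: ◇r is true, s → ◇r is true, so ◇r ∧ (s → ◇r) is true.
    At w0: ◇r requires r at some successor in {w1, w3, w5}.
      r holds at w3, so ◇r is true at w0.
    At w0: s is true, ◇r is true, so s → ◇r is true.
      At w0: ◇r requires r at some successor in {w1, w3, w5}.
        r holds at w3, so ◇r is true at w0.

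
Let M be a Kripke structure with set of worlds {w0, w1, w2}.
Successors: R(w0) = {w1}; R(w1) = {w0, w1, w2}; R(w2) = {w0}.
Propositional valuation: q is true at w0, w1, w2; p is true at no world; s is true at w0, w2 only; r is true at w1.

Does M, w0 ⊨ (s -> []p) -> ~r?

Yes

At w0: s -> []p is false, ~r is true, so (s -> []p) -> ~r is true.
  At w0: s is true, []p is false, so s -> []p is false.
    At w0: []p requires p at every successor {w1}.
      p fails at w1, so []p is false at w0.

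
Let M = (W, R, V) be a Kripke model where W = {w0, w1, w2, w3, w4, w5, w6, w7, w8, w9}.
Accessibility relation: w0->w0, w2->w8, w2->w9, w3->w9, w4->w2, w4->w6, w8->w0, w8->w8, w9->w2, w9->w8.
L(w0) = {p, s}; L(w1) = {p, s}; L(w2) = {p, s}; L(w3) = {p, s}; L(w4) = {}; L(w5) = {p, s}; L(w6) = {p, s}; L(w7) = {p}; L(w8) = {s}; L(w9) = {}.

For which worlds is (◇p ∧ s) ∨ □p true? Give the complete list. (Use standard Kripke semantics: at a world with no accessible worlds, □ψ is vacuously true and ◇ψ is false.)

w0, w1, w4, w5, w6, w7, w8

Let φ = (◇p ∧ s) ∨ □p. Evaluate φ at each world:
  w0 (successors {w0}): φ is true.
  w1 (successors ∅): φ is true.
  w2 (successors {w8, w9}): φ is false.
  w3 (successors {w9}): φ is false.
  w4 (successors {w2, w6}): φ is true.
  w5 (successors ∅): φ is true.
  w6 (successors ∅): φ is true.
  w7 (successors ∅): φ is true.
  w8 (successors {w0, w8}): φ is true.
  w9 (successors {w2, w8}): φ is false.
For instance, at w8:
  At w8: ◇p ∧ s is true, □p is false, so (◇p ∧ s) ∨ □p is true.
    At w8: ◇p is true, s is true, so ◇p ∧ s is true.
      At w8: ◇p requires p at some successor in {w0, w8}.
        p holds at w0, so ◇p is true at w8.
    At w8: □p requires p at every successor {w0, w8}.
      p fails at w8, so □p is false at w8.
Satisfying worlds: {w0, w1, w4, w5, w6, w7, w8}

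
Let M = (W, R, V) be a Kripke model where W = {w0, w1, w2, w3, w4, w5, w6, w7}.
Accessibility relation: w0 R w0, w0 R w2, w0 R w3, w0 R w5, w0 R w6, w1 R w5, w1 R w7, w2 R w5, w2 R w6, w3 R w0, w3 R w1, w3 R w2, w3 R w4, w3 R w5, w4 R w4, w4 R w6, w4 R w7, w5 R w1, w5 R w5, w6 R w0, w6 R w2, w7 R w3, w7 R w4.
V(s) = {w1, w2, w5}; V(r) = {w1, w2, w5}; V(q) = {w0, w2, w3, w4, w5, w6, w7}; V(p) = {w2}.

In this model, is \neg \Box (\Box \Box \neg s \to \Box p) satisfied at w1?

At w1: \Box (\Box \Box \neg s \to \Box p) is true, so \neg \Box (\Box \Box \neg s \to \Box p) is false.
  At w1: \Box (\Box \Box \neg s \to \Box p) requires \Box \Box \neg s \to \Box p at every successor {w5, w7}.
      At w5: \Box \Box \neg s is false, \Box p is false, so \Box \Box \neg s \to \Box p is true.
      At w7: \Box \Box \neg s is false, \Box p is false, so \Box \Box \neg s \to \Box p is true.
  So \Box (\Box \Box \neg s \to \Box p) is true at w1.

No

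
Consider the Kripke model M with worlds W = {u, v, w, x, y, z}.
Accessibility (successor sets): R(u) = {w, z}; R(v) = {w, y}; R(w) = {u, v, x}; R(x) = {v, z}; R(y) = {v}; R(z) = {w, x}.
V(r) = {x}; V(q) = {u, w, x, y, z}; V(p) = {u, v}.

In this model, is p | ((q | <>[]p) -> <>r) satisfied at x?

At x: p is false, (q | <>[]p) -> <>r is false, so p | ((q | <>[]p) -> <>r) is false.
  At x: q | <>[]p is true, <>r is false, so (q | <>[]p) -> <>r is false.
    At x: q is true, <>[]p is false, so q | <>[]p is true.
      At x: <>[]p requires []p at some successor in {v, z}.
        At v: []p is false.
        At z: []p is false.
      So <>[]p is false at x.
    At x: <>r requires r at some successor in {v, z}.
      At v: r is false.
      At z: r is false.
    So <>r is false at x.

No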